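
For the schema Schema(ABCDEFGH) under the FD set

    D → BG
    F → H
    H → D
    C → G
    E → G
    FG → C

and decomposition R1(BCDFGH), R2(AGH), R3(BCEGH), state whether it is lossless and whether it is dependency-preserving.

lossy but dependency-preserving

Lossless test (chase): Rows 1 and 2 agree on H; apply H→D and equate their D entries. Rows 1 and 3 agree on H; apply H→D and equate their D entries. Rows 1 and 2 agree on D; apply D→BG and equate their BG entries. No row becomes fully distinguished — the join is lossy.
Dependency preservation: every FD's attributes lie within a single fragment, so each can be enforced locally — preserved.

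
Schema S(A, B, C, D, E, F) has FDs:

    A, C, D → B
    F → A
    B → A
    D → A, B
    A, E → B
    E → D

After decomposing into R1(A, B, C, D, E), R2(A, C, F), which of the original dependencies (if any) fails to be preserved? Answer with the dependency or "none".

none

A, C, D → B lies within R1.
F → A lies within R2.
B → A lies within R1.
D → A, B lies within R1.
A, E → B lies within R1.
E → D lies within R1.
Every dependency is enforceable on the fragments, so the decomposition is dependency-preserving.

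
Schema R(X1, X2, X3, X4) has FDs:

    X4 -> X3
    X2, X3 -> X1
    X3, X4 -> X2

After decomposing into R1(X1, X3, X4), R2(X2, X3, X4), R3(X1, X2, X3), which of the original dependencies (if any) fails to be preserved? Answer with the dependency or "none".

none

X4 → X3 lies within R1.
X2, X3 → X1 lies within R3.
X3, X4 → X2 lies within R2.
Every dependency is enforceable on the fragments, so the decomposition is dependency-preserving.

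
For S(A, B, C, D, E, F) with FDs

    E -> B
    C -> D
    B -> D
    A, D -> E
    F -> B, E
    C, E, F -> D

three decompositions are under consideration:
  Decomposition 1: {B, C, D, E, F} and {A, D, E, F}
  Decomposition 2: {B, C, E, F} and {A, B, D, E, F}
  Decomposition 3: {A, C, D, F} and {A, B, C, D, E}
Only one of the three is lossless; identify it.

Decomposition 3

Decomposition 1: common = {D, E, F}, closure = {B, D, E, F} → lossy.
Decomposition 2: common = {B, E, F}, closure = {B, D, E, F} → lossy.
Decomposition 3: common = {A, C, D}, closure = {A, B, C, D, E} → lossless.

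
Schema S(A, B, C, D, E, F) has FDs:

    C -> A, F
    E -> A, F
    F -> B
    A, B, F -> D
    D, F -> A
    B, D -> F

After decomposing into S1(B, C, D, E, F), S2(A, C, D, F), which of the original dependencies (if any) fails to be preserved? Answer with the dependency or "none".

C → A, F lies within S2.
E → A, F: restricted closure across fragments reaches A, F.
F → B lies within S1.
A, B, F → D: restricted closure across fragments reaches D.
D, F → A lies within S2.
B, D → F lies within S1.
Every dependency is enforceable on the fragments, so the decomposition is dependency-preserving.

none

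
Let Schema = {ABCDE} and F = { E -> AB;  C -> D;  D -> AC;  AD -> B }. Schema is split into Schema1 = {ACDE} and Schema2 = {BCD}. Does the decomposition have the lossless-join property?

Common attributes: Schema1 ∩ Schema2 = {CD}.
Closure of {CD}: D → AC applies, adding A; AD → B applies, adding B. So (CD)⁺ = {ABCD}.
This closure contains every attribute of Schema2, so Schema1 ∩ Schema2 → Schema2. The join is lossless.

Yes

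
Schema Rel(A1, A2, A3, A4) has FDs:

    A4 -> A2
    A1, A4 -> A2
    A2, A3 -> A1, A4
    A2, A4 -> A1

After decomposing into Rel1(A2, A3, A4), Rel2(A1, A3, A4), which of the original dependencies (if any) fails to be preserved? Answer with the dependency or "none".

A4 → A2 lies within Rel1.
A1, A4 → A2: restricted closure across fragments reaches A2.
A2, A3 → A1, A4: restricted closure across fragments reaches A1, A4.
A2, A4 → A1: restricted closure across fragments reaches A1.
Every dependency is enforceable on the fragments, so the decomposition is dependency-preserving.

none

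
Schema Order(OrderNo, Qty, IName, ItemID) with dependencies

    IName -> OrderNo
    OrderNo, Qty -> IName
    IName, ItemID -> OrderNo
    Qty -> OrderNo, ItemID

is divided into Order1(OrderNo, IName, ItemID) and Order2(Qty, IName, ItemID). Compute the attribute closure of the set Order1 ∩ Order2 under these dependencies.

OrderNo, IName, ItemID

Order1 ∩ Order2 = {IName, ItemID}.
IName → OrderNo applies, adding OrderNo
Closure: {OrderNo, IName, ItemID}.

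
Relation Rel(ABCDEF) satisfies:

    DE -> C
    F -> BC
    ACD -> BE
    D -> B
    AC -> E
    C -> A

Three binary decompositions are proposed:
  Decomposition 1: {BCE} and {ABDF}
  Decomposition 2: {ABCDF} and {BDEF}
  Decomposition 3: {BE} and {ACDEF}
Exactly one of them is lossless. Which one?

Decomposition 2

Decomposition 1: common = {B}, closure = {B} → lossy.
Decomposition 2: common = {BDF}, closure = {ABCDEF} → lossless.
Decomposition 3: common = {E}, closure = {E} → lossy.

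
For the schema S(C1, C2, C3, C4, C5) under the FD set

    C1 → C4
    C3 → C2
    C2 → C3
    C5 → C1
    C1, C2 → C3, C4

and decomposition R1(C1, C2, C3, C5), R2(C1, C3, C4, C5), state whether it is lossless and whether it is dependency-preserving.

lossless and dependency-preserving

Lossless test: (C1, C3, C5)⁺ = {C1, C2, C3, C4, C5}, which contains all of one fragment — lossless.
Dependency preservation: C1, C2 → C3, C4 is not contained in any single fragment, but the restricted closure of its left-hand side across the fragments still reaches the right-hand side; the remaining FDs each lie inside some fragment. All dependencies are preserved.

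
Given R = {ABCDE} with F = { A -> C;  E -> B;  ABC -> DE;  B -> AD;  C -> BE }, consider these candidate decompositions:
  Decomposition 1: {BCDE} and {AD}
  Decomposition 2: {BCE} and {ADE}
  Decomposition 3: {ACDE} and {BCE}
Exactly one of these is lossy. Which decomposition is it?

Decomposition 1

Decomposition 1: common = {D}, closure = {D} → lossy.
Decomposition 2: common = {E}, closure = {ABCDE} → lossless.
Decomposition 3: common = {CE}, closure = {ABCDE} → lossless.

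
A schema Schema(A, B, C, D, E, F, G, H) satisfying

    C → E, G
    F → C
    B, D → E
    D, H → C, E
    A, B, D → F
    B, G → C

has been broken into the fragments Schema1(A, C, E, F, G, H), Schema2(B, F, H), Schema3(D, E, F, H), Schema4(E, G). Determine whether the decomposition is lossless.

Chase test. Columns are A, B, C, D, E, F, G, H; row i has aⱼ where attribute j ∈ Schemai, else bᵢⱼ.
Initial tableau (one row per fragment):
  row 1: a1 b12 a3 b14 a5 a6 a7 a8
  row 2: b21 a2 b23 b24 b25 a6 b27 a8
  row 3: b31 b32 b33 a4 a5 a6 b37 a8
  row 4: b41 b42 b43 b44 a5 b46 a7 b48
Rows 1 and 2 agree on F; apply F→C and equate their C entries.
Rows 1 and 3 agree on F; apply F→C and equate their C entries.
Rows 1 and 2 agree on C; apply C→E, G and equate their E, G entries.
Rows 1 and 3 agree on C; apply C→E, G and equate their E, G entries.
No row becomes fully distinguished — the join is lossy.

No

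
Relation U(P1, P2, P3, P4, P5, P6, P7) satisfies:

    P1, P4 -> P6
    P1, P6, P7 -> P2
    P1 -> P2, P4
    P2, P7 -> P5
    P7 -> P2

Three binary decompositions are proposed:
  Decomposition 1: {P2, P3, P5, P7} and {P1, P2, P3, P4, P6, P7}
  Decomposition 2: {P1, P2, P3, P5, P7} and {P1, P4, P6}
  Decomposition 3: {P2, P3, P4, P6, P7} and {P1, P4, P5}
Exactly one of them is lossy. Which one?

Decomposition 3

Decomposition 1: common = {P2, P3, P7}, closure = {P2, P3, P5, P7} → lossless.
Decomposition 2: common = {P1}, closure = {P1, P2, P4, P6} → lossless.
Decomposition 3: common = {P4}, closure = {P4} → lossy.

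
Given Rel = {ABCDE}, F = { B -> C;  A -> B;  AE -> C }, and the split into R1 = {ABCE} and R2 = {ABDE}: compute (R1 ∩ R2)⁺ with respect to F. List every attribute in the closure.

ABCE

R1 ∩ R2 = {ABE}.
B → C applies, adding C
Closure: {ABCE}.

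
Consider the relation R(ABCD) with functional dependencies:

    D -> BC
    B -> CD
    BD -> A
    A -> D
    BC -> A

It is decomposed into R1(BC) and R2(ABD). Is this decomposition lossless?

Common attributes: R1 ∩ R2 = {B}.
Closure of {B}: B → CD applies, adding CD; BD → A applies, adding A. So (B)⁺ = {ABCD}.
This closure contains every attribute of R1, so R1 ∩ R2 → R1. The join is lossless.

Yes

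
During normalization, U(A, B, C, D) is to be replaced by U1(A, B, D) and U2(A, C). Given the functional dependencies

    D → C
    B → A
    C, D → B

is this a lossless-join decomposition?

Common attributes: U1 ∩ U2 = {A}.
No dependency enlarges {A}, so (A)⁺ = {A}.
The closure contains neither all of U1 = {A, B, D} nor all of U2 = {A, C}, so the common attributes are not a superkey of either fragment. The join is lossy.

No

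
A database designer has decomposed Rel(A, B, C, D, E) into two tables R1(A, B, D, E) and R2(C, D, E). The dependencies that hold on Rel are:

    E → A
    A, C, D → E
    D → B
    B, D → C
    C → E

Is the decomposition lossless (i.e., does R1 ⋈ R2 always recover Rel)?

Yes

Common attributes: R1 ∩ R2 = {D, E}.
Closure of {D, E}: E → A applies, adding A; D → B applies, adding B; B, D → C applies, adding C. So (D, E)⁺ = {A, B, C, D, E}.
This closure contains every attribute of R1, so R1 ∩ R2 → R1. The join is lossless.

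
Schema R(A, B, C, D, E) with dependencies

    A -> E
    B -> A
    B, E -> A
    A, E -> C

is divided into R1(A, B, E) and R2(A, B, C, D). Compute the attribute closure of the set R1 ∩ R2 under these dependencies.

R1 ∩ R2 = {A, B}.
A → E applies, adding E
A, E → C applies, adding C
Closure: {A, B, C, E}.

A, B, C, E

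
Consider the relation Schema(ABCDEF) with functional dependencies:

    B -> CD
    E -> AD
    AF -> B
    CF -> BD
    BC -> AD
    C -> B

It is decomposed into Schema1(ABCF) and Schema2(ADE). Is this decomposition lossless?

Common attributes: Schema1 ∩ Schema2 = {A}.
No dependency enlarges {A}, so (A)⁺ = {A}.
The closure contains neither all of Schema1 = {ABCF} nor all of Schema2 = {ADE}, so the common attributes are not a superkey of either fragment. The join is lossy.

No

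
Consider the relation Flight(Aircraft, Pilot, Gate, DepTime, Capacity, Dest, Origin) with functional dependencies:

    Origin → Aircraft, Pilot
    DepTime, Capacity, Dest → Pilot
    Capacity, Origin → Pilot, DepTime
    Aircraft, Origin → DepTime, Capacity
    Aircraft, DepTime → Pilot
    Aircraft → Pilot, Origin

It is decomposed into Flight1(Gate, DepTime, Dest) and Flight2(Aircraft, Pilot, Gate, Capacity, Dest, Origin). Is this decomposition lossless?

No

Common attributes: Flight1 ∩ Flight2 = {Gate, Dest}.
No dependency enlarges {Gate, Dest}, so (Gate, Dest)⁺ = {Gate, Dest}.
The closure contains neither all of Flight1 = {Gate, DepTime, Dest} nor all of Flight2 = {Aircraft, Pilot, Gate, Capacity, Dest, Origin}, so the common attributes are not a superkey of either fragment. The join is lossy.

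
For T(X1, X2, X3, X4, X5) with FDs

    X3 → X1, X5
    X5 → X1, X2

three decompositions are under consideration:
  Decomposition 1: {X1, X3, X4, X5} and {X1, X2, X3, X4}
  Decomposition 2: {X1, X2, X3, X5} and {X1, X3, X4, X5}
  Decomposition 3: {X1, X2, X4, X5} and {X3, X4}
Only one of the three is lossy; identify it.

Decomposition 1: common = {X1, X3, X4}, closure = {X1, X2, X3, X4, X5} → lossless.
Decomposition 2: common = {X1, X3, X5}, closure = {X1, X2, X3, X5} → lossless.
Decomposition 3: common = {X4}, closure = {X4} → lossy.

Decomposition 3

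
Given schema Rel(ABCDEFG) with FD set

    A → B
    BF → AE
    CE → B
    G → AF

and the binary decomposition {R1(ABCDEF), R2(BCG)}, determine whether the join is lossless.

Common attributes: R1 ∩ R2 = {BC}.
No dependency enlarges {BC}, so (BC)⁺ = {BC}.
The closure contains neither all of R1 = {ABCDEF} nor all of R2 = {BCG}, so the common attributes are not a superkey of either fragment. The join is lossy.

No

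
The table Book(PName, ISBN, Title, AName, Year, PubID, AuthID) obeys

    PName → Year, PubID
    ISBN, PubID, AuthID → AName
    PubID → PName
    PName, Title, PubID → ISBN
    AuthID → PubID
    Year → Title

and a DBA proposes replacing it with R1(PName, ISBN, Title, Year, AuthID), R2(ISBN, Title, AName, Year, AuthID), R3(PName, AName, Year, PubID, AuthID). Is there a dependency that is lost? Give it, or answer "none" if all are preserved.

none

PName → Year, PubID lies within R3.
ISBN, PubID, AuthID → AName: restricted closure across fragments reaches AName.
PubID → PName lies within R3.
PName, Title, PubID → ISBN: restricted closure across fragments reaches ISBN.
AuthID → PubID lies within R3.
Year → Title lies within R1.
Every dependency is enforceable on the fragments, so the decomposition is dependency-preserving.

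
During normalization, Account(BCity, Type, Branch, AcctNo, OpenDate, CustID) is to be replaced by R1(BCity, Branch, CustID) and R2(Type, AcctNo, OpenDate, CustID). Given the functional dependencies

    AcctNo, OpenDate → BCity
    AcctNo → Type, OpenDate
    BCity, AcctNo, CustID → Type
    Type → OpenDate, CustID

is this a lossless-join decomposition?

Common attributes: R1 ∩ R2 = {CustID}.
No dependency enlarges {CustID}, so (CustID)⁺ = {CustID}.
The closure contains neither all of R1 = {BCity, Branch, CustID} nor all of R2 = {Type, AcctNo, OpenDate, CustID}, so the common attributes are not a superkey of either fragment. The join is lossy.

No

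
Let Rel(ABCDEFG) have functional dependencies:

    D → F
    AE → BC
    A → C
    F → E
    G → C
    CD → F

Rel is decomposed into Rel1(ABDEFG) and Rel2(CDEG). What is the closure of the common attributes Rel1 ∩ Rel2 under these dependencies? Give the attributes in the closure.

Rel1 ∩ Rel2 = {DEG}.
D → F applies, adding F
G → C applies, adding C
Closure: {CDEFG}.

CDEFG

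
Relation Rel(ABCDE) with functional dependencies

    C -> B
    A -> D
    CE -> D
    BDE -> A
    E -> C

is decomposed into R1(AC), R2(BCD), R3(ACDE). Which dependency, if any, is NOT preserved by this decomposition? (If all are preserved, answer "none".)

none

C → B lies within R2.
A → D lies within R3.
CE → D lies within R3.
BDE → A: restricted closure across fragments reaches A.
E → C lies within R3.
Every dependency is enforceable on the fragments, so the decomposition is dependency-preserving.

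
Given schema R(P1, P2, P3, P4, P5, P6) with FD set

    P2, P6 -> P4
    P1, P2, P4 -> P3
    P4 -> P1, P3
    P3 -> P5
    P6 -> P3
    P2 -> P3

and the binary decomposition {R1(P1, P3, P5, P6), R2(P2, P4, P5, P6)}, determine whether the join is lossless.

Common attributes: R1 ∩ R2 = {P5, P6}.
Closure of {P5, P6}: P6 → P3 applies, adding P3. So (P5, P6)⁺ = {P3, P5, P6}.
The closure contains neither all of R1 = {P1, P3, P5, P6} nor all of R2 = {P2, P4, P5, P6}, so the common attributes are not a superkey of either fragment. The join is lossy.

No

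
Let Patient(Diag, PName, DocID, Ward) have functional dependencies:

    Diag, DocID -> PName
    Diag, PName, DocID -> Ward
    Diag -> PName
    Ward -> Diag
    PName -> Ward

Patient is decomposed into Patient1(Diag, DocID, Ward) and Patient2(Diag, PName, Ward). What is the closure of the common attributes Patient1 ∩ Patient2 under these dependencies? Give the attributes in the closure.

Diag, PName, Ward

Patient1 ∩ Patient2 = {Diag, Ward}.
Diag → PName applies, adding PName
Closure: {Diag, PName, Ward}.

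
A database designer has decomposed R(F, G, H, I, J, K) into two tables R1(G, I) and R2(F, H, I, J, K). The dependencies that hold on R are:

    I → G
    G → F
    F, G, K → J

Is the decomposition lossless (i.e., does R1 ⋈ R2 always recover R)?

Yes

Common attributes: R1 ∩ R2 = {I}.
Closure of {I}: I → G applies, adding G; G → F applies, adding F. So (I)⁺ = {F, G, I}.
This closure contains every attribute of R1, so R1 ∩ R2 → R1. The join is lossless.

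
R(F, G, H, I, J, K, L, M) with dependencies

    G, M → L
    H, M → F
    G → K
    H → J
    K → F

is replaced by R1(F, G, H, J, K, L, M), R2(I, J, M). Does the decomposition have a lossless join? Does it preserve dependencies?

Lossless test: (J, M)⁺ = {J, M}, which is a superkey of neither fragment — lossy.
Dependency preservation: every FD's attributes lie within a single fragment, so each can be enforced locally — preserved.

lossy but dependency-preserving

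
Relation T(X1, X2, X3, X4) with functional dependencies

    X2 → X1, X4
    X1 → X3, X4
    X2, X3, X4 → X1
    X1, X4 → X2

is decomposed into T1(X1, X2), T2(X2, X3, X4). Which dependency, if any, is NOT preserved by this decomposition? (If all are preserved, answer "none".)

X2 → X1, X4: restricted closure across fragments reaches X1, X4.
X1 → X3, X4: restricted closure across fragments reaches X3, X4.
X2, X3, X4 → X1: restricted closure across fragments reaches X1.
X1, X4 → X2: restricted closure across fragments reaches X2.
Every dependency is enforceable on the fragments, so the decomposition is dependency-preserving.

none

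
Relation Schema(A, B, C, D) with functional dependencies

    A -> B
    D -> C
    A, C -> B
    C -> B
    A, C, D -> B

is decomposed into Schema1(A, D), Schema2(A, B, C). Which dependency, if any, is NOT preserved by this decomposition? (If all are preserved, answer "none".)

Check D → C: no single fragment contains all of {C, D}, and the restricted closure of {D} across the fragments never reaches {C}.
A → B is preserved.
A, C → B is preserved.
C → B is preserved.
A, C, D → B is preserved.

D -> C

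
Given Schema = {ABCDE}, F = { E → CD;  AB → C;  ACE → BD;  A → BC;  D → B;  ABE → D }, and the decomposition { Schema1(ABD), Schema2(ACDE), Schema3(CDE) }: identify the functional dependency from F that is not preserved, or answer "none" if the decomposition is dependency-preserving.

none

E → CD lies within Schema2.
AB → C: restricted closure across fragments reaches C.
ACE → BD: restricted closure across fragments reaches BD.
A → BC: restricted closure across fragments reaches BC.
D → B lies within Schema1.
ABE → D: restricted closure across fragments reaches D.
Every dependency is enforceable on the fragments, so the decomposition is dependency-preserving.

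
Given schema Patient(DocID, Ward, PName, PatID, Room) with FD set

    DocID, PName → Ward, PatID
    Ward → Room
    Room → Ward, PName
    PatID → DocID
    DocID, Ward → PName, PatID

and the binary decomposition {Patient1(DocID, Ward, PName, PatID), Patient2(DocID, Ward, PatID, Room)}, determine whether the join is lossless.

Yes

Common attributes: Patient1 ∩ Patient2 = {DocID, Ward, PatID}.
Closure of {DocID, Ward, PatID}: Ward → Room applies, adding Room; Room → Ward, PName applies, adding PName. So (DocID, Ward, PatID)⁺ = {DocID, Ward, PName, PatID, Room}.
This closure contains every attribute of Patient1, so Patient1 ∩ Patient2 → Patient1. The join is lossless.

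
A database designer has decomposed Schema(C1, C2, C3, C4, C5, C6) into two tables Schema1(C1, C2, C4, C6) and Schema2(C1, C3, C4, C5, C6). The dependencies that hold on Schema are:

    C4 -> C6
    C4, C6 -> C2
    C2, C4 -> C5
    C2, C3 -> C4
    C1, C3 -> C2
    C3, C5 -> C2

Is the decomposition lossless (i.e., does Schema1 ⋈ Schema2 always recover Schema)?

Common attributes: Schema1 ∩ Schema2 = {C1, C4, C6}.
Closure of {C1, C4, C6}: C4, C6 → C2 applies, adding C2; C2, C4 → C5 applies, adding C5. So (C1, C4, C6)⁺ = {C1, C2, C4, C5, C6}.
This closure contains every attribute of Schema1, so Schema1 ∩ Schema2 → Schema1. The join is lossless.

Yes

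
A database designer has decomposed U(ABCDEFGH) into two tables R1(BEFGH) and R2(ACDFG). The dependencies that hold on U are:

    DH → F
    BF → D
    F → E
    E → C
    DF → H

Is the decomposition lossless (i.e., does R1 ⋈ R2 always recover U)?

Common attributes: R1 ∩ R2 = {FG}.
Closure of {FG}: F → E applies, adding E; E → C applies, adding C. So (FG)⁺ = {CEFG}.
The closure contains neither all of R1 = {BEFGH} nor all of R2 = {ACDFG}, so the common attributes are not a superkey of either fragment. The join is lossy.

No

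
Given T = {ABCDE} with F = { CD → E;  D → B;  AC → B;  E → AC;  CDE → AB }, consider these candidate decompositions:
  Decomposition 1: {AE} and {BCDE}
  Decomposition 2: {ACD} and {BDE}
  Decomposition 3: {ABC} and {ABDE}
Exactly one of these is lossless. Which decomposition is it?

Decomposition 1

Decomposition 1: common = {E}, closure = {ABCE} → lossless.
Decomposition 2: common = {D}, closure = {BD} → lossy.
Decomposition 3: common = {AB}, closure = {AB} → lossy.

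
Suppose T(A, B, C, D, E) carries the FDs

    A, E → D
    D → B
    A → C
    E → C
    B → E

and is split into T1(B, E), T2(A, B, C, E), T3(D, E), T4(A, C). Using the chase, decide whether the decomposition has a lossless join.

No

Chase test. Columns are A, B, C, D, E; row i has aⱼ where attribute j ∈ Ti, else bᵢⱼ.
Initial tableau (one row per fragment):
  row 1: b11 a2 b13 b14 a5
  row 2: a1 a2 a3 b24 a5
  row 3: b31 b32 b33 a4 a5
  row 4: a1 b42 a3 b44 b45
Rows 1 and 2 agree on E; apply E→C and equate their C entries.
Rows 1 and 3 agree on E; apply E→C and equate their C entries.
No row becomes fully distinguished — the join is lossy.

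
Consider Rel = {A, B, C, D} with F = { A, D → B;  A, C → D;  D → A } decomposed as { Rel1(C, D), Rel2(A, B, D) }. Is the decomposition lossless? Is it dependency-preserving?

lossless but not dependency-preserving

Lossless test: (D)⁺ = {A, B, D}, which contains all of one fragment — lossless.
Dependency preservation: the restricted closure of {A, C} across the fragments never reaches {D}, so A, C → D cannot be enforced without a join — not preserved.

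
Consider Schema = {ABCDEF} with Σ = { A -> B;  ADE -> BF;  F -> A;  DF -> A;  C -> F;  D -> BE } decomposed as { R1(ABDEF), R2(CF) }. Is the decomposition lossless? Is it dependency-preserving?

Lossless test: (F)⁺ = {ABF}, which is a superkey of neither fragment — lossy.
Dependency preservation: every FD's attributes lie within a single fragment, so each can be enforced locally — preserved.

lossy but dependency-preserving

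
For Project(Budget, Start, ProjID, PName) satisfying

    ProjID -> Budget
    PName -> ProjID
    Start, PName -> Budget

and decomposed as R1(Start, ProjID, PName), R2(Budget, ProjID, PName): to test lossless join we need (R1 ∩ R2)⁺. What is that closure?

R1 ∩ R2 = {ProjID, PName}.
ProjID → Budget applies, adding Budget
Closure: {Budget, ProjID, PName}.

Budget, ProjID, PName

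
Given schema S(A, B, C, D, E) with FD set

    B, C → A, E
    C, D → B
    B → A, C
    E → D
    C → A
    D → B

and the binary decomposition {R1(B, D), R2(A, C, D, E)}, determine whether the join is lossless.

Common attributes: R1 ∩ R2 = {D}.
Closure of {D}: D → B applies, adding B; B → A, C applies, adding A, C; B, C → A, E applies, adding E. So (D)⁺ = {A, B, C, D, E}.
This closure contains every attribute of R1, so R1 ∩ R2 → R1. The join is lossless.

Yes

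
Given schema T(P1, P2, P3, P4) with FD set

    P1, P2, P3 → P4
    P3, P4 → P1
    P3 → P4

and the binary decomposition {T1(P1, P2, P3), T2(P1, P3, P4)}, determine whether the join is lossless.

Common attributes: T1 ∩ T2 = {P1, P3}.
Closure of {P1, P3}: P3 → P4 applies, adding P4. So (P1, P3)⁺ = {P1, P3, P4}.
This closure contains every attribute of T2, so T1 ∩ T2 → T2. The join is lossless.

Yes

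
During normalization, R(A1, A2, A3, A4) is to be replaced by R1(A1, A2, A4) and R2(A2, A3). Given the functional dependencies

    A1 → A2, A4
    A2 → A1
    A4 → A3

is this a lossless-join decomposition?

Yes

Common attributes: R1 ∩ R2 = {A2}.
Closure of {A2}: A2 → A1 applies, adding A1; A1 → A2, A4 applies, adding A4; A4 → A3 applies, adding A3. So (A2)⁺ = {A1, A2, A3, A4}.
This closure contains every attribute of R1, so R1 ∩ R2 → R1. The join is lossless.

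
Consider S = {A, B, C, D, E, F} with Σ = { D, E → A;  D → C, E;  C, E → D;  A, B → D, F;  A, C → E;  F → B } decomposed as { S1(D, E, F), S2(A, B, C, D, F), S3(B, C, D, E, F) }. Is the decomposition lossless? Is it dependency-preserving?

Lossless test (chase): Rows 1 and 3 agree on D, E; apply D, E→A and equate their A entries. Rows 1 and 2 agree on D; apply D→C, E and equate their C, E entries. Rows 1 and 2 agree on F; apply F→B and equate their B entries. Rows 1 and 2 agree on D, E; apply D, E→A and equate their A entries. Row 1 is now all distinguished symbols — the join is lossless.
Dependency preservation: D, E → A; A, C → E are not contained in any single fragment, but the restricted closure of each left-hand side across the fragments still reaches the right-hand side; the remaining FDs each lie inside some fragment. All dependencies are preserved.

lossless and dependency-preserving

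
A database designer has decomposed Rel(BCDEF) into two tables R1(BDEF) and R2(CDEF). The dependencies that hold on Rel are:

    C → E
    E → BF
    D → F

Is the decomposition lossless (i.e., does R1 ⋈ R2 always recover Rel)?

Common attributes: R1 ∩ R2 = {DEF}.
Closure of {DEF}: E → BF applies, adding B. So (DEF)⁺ = {BDEF}.
This closure contains every attribute of R1, so R1 ∩ R2 → R1. The join is lossless.

Yes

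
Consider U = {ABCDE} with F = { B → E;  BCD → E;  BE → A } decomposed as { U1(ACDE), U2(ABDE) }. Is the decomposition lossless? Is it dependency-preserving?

Lossless test: (ADE)⁺ = {ADE}, which is a superkey of neither fragment — lossy.
Dependency preservation: BCD → E is not contained in any single fragment, but the restricted closure of its left-hand side across the fragments still reaches the right-hand side; the remaining FDs each lie inside some fragment. All dependencies are preserved.

lossy but dependency-preserving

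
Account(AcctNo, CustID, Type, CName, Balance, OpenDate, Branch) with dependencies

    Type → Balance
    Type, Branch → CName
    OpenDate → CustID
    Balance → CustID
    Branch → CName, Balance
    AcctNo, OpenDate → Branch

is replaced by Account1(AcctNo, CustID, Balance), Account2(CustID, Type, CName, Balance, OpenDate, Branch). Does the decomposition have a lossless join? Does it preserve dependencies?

Lossless test: (CustID, Balance)⁺ = {CustID, Balance}, which is a superkey of neither fragment — lossy.
Dependency preservation: the restricted closure of {AcctNo, OpenDate} across the fragments never reaches {Branch}, so AcctNo, OpenDate → Branch cannot be enforced without a join — not preserved.

lossy and not dependency-preserving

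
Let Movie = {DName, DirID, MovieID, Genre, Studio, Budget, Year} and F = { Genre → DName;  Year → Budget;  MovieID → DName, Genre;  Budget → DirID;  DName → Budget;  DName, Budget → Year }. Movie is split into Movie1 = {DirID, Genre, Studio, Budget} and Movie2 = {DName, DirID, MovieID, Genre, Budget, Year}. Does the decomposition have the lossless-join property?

Common attributes: Movie1 ∩ Movie2 = {DirID, Genre, Budget}.
Closure of {DirID, Genre, Budget}: Genre → DName applies, adding DName; DName, Budget → Year applies, adding Year. So (DirID, Genre, Budget)⁺ = {DName, DirID, Genre, Budget, Year}.
The closure contains neither all of Movie1 = {DirID, Genre, Studio, Budget} nor all of Movie2 = {DName, DirID, MovieID, Genre, Budget, Year}, so the common attributes are not a superkey of either fragment. The join is lossy.

No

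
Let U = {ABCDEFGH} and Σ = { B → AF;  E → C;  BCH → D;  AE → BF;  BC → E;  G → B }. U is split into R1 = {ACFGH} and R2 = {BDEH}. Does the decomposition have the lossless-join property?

Common attributes: R1 ∩ R2 = {H}.
No dependency enlarges {H}, so (H)⁺ = {H}.
The closure contains neither all of R1 = {ACFGH} nor all of R2 = {BDEH}, so the common attributes are not a superkey of either fragment. The join is lossy.

No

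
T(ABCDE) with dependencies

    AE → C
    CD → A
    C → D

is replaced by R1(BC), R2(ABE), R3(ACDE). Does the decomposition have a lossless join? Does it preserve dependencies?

Lossless test (chase): Rows 2 and 3 agree on AE; apply AE→C and equate their C entries. Rows 1 and 2 agree on C; apply C→D and equate their D entries. Rows 1 and 3 agree on C; apply C→D and equate their D entries. Rows 1 and 2 agree on CD; apply CD→A and equate their A entries. Row 2 is now all distinguished symbols — the join is lossless.
Dependency preservation: every FD's attributes lie within a single fragment, so each can be enforced locally — preserved.

lossless and dependency-preserving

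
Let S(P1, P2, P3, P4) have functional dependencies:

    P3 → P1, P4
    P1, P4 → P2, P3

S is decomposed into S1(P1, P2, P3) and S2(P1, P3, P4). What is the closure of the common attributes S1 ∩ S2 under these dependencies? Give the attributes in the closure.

P1, P2, P3, P4

S1 ∩ S2 = {P1, P3}.
P3 → P1, P4 applies, adding P4
P1, P4 → P2, P3 applies, adding P2
Closure: {P1, P2, P3, P4}.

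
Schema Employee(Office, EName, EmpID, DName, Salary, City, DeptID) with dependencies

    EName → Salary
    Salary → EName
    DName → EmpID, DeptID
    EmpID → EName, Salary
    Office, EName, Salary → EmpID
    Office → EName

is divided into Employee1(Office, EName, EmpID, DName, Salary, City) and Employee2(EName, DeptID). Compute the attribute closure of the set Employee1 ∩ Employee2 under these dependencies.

Employee1 ∩ Employee2 = {EName}.
EName → Salary applies, adding Salary
Closure: {EName, Salary}.

EName, Salary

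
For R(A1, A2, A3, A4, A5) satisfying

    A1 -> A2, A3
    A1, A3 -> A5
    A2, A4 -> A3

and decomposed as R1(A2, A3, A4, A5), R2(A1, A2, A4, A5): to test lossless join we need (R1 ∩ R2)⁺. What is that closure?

R1 ∩ R2 = {A2, A4, A5}.
A2, A4 → A3 applies, adding A3
Closure: {A2, A3, A4, A5}.

A2, A3, A4, A5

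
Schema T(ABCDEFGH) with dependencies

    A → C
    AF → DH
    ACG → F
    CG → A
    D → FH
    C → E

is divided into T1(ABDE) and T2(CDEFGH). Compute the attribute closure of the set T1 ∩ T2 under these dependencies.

DEFH

T1 ∩ T2 = {DE}.
D → FH applies, adding FH
Closure: {DEFH}.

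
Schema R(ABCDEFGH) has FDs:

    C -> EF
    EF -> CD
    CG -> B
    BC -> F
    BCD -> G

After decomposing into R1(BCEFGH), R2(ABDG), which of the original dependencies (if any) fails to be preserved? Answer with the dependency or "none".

Check EF → CD: no single fragment contains all of {CDEF}, and the restricted closure of {EF} across the fragments never reaches {CD}.
C → EF is preserved.
CG → B is preserved.
BC → F is preserved.
BCD → G is preserved.

EF -> CD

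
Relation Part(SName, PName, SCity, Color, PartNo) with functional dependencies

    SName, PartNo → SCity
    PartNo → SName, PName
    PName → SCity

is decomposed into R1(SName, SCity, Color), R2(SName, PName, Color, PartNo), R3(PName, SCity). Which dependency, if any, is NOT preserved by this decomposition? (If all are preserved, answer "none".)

SName, PartNo → SCity: restricted closure across fragments reaches SCity.
PartNo → SName, PName lies within R2.
PName → SCity lies within R3.
Every dependency is enforceable on the fragments, so the decomposition is dependency-preserving.

none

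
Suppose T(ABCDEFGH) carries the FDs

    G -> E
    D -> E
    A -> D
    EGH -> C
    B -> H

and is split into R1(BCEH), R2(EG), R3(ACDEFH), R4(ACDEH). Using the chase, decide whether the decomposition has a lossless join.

Chase test. Columns are ABCDEFGH; row i has aⱼ where attribute j ∈ Ri, else bᵢⱼ.
Initial tableau (one row per fragment):
  row 1: b11 a2 a3 b14 a5 b16 b17 a8
  row 2: b21 b22 b23 b24 a5 b26 a7 b28
  row 3: a1 b32 a3 a4 a5 a6 b37 a8
  row 4: a1 b42 a3 a4 a5 b46 b47 a8
No row becomes fully distinguished — the join is lossy.

No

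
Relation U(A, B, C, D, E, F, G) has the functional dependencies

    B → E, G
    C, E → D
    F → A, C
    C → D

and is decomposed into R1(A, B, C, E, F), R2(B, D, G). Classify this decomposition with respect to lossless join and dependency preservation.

Lossless test: (B)⁺ = {B, E, G}, which is a superkey of neither fragment — lossy.
Dependency preservation: the restricted closure of {C, E} across the fragments never reaches {D}, so C, E → D cannot be enforced without a join — not preserved.

lossy and not dependency-preserving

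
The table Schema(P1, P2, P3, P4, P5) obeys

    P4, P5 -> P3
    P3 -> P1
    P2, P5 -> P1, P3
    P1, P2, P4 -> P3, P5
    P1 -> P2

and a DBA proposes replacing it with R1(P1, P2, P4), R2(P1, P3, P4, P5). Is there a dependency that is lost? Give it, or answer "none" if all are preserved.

Check P2, P5 → P1, P3: no single fragment contains all of {P1, P2, P3, P5}, and the restricted closure of {P2, P5} across the fragments never reaches {P1, P3}.
P4, P5 → P3 is preserved.
P3 → P1 is preserved.
P1, P2, P4 → P3, P5 is preserved.
P1 → P2 is preserved.

P2, P5 -> P1, P3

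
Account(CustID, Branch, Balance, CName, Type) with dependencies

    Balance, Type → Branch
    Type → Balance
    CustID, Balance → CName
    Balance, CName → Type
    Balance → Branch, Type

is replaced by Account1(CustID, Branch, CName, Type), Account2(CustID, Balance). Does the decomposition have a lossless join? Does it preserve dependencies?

lossy and not dependency-preserving

Lossless test: (CustID)⁺ = {CustID}, which is a superkey of neither fragment — lossy.
Dependency preservation: the restricted closure of {Type} across the fragments never reaches {Balance}, so Type → Balance cannot be enforced without a join — not preserved.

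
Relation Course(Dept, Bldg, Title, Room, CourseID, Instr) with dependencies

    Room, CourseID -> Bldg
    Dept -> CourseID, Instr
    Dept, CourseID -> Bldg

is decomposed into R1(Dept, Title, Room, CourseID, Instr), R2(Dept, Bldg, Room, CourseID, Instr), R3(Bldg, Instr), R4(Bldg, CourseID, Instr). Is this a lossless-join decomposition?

Yes

Chase test. Columns are Dept, Bldg, Title, Room, CourseID, Instr; row i has aⱼ where attribute j ∈ Ri, else bᵢⱼ.
Initial tableau (one row per fragment):
  row 1: a1 b12 a3 a4 a5 a6
  row 2: a1 a2 b23 a4 a5 a6
  row 3: b31 a2 b33 b34 b35 a6
  row 4: b41 a2 b43 b44 a5 a6
Rows 1 and 2 agree on Room, CourseID; apply Room, CourseID→Bldg and equate their Bldg entries.
Row 1 is now all distinguished symbols — the join is lossless.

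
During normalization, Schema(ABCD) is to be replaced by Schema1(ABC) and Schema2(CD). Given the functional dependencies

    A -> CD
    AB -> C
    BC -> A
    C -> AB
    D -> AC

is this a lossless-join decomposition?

Common attributes: Schema1 ∩ Schema2 = {C}.
Closure of {C}: C → AB applies, adding AB; A → CD applies, adding D. So (C)⁺ = {ABCD}.
This closure contains every attribute of Schema1, so Schema1 ∩ Schema2 → Schema1. The join is lossless.

Yes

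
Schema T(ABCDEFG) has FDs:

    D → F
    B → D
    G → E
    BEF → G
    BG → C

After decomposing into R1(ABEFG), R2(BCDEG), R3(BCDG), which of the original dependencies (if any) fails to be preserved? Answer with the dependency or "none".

D → F

Check D → F: no single fragment contains all of {DF}, and the restricted closure of {D} across the fragments never reaches {F}.
B → D is preserved.
G → E is preserved.
BEF → G is preserved.
BG → C is preserved.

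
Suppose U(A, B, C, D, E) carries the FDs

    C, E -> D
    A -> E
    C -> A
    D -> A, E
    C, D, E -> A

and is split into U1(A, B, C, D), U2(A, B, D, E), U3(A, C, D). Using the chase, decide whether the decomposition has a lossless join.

Yes

Chase test. Columns are A, B, C, D, E; row i has aⱼ where attribute j ∈ Ui, else bᵢⱼ.
Initial tableau (one row per fragment):
  row 1: a1 a2 a3 a4 b15
  row 2: a1 a2 b23 a4 a5
  row 3: a1 b32 a3 a4 b35
Rows 1 and 2 agree on A; apply A→E and equate their E entries.
Rows 1 and 3 agree on A; apply A→E and equate their E entries.
Row 1 is now all distinguished symbols — the join is lossless.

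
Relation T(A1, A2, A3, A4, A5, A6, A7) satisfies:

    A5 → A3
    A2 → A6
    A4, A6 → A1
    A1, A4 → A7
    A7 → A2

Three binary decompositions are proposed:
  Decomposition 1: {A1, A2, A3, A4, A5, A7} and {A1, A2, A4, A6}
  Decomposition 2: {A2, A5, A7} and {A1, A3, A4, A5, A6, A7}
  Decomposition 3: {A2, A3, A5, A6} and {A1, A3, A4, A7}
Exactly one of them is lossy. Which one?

Decomposition 3

Decomposition 1: common = {A1, A2, A4}, closure = {A1, A2, A4, A6, A7} → lossless.
Decomposition 2: common = {A5, A7}, closure = {A2, A3, A5, A6, A7} → lossless.
Decomposition 3: common = {A3}, closure = {A3} → lossy.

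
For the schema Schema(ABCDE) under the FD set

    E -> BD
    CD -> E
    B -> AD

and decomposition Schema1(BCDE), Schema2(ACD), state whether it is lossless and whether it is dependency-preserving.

lossless but not dependency-preserving

Lossless test: (CD)⁺ = {ABCDE}, which contains all of one fragment — lossless.
Dependency preservation: the restricted closure of {B} across the fragments never reaches {AD}, so B → AD cannot be enforced without a join — not preserved.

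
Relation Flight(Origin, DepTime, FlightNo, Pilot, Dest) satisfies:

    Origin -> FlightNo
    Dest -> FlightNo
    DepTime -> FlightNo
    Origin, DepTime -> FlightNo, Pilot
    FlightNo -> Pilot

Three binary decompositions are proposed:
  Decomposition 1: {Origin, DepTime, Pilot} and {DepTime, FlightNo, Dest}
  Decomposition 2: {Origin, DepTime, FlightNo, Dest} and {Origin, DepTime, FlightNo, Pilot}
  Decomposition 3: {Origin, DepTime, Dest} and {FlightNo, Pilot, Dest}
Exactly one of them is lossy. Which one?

Decomposition 1: common = {DepTime}, closure = {DepTime, FlightNo, Pilot} → lossy.
Decomposition 2: common = {Origin, DepTime, FlightNo}, closure = {Origin, DepTime, FlightNo, Pilot} → lossless.
Decomposition 3: common = {Dest}, closure = {FlightNo, Pilot, Dest} → lossless.

Decomposition 1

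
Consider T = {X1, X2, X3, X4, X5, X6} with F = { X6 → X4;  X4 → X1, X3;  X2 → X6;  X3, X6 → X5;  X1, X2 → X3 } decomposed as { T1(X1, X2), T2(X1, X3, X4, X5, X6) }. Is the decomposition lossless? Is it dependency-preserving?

lossy and not dependency-preserving

Lossless test: (X1)⁺ = {X1}, which is a superkey of neither fragment — lossy.
Dependency preservation: the restricted closure of {X2} across the fragments never reaches {X6}, so X2 → X6 cannot be enforced without a join — not preserved.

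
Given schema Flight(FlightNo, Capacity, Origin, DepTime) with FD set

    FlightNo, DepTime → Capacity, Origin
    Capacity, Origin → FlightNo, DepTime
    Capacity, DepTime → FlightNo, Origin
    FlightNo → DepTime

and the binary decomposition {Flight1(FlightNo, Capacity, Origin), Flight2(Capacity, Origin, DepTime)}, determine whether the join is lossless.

Common attributes: Flight1 ∩ Flight2 = {Capacity, Origin}.
Closure of {Capacity, Origin}: Capacity, Origin → FlightNo, DepTime applies, adding FlightNo, DepTime. So (Capacity, Origin)⁺ = {FlightNo, Capacity, Origin, DepTime}.
This closure contains every attribute of Flight1, so Flight1 ∩ Flight2 → Flight1. The join is lossless.

Yes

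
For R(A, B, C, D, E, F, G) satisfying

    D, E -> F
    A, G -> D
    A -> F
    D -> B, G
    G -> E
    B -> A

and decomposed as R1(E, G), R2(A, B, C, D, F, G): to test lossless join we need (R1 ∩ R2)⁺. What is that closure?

E, G

R1 ∩ R2 = {G}.
G → E applies, adding E
Closure: {E, G}.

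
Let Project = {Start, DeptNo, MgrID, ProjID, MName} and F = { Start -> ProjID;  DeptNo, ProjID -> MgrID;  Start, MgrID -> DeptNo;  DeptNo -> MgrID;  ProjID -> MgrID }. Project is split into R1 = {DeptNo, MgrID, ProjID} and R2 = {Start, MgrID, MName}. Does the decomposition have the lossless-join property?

Common attributes: R1 ∩ R2 = {MgrID}.
No dependency enlarges {MgrID}, so (MgrID)⁺ = {MgrID}.
The closure contains neither all of R1 = {DeptNo, MgrID, ProjID} nor all of R2 = {Start, MgrID, MName}, so the common attributes are not a superkey of either fragment. The join is lossy.

No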